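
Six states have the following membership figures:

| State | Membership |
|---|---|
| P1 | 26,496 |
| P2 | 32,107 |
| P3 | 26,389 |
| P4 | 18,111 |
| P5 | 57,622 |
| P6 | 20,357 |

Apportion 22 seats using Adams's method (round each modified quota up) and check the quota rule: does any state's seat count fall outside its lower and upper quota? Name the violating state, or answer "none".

Standard quotas: P1 3.219, P2 3.901, P3 3.206, P4 2.200, P5 7.001, P6 2.473.
Adams allocation: P1 3, P2 4, P3 3, P4 2, P5 7, P6 3.
Every allocation lies between the lower and upper quota.

none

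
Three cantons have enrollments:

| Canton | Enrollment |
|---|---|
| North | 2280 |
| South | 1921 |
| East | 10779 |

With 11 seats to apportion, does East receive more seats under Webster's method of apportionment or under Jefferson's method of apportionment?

Webster: North 2, South 1, East 8.
Jefferson: North 1, South 1, East 9.
East gets 8 under Webster and 9 under Jefferson.

Jefferson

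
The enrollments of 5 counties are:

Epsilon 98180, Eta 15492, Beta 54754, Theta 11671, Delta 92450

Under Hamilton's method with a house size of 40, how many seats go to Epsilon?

Standard divisor: 272547 ÷ 40 ≈ 6813.675.
Standard quotas: Epsilon 14.4093, Eta 2.2737, Beta 8.0359, Theta 1.7129, Delta 13.5683.
Lower quotas: Epsilon 14, Eta 2, Beta 8, Theta 1, Delta 13 (sum 38, leaving 2 seats).
Remainders in descending order: Theta 0.7129, Delta 0.5683, Epsilon 0.4093, Eta 0.2737, Beta 0.0359.
The surplus seats go to Theta, Delta.
Epsilon receives 14.

14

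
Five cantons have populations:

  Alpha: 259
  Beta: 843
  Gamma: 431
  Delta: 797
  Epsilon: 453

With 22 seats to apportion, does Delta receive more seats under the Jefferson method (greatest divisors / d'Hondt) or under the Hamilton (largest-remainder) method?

Jefferson: Alpha 2, Beta 7, Gamma 3, Delta 7, Epsilon 3.
Hamilton: Alpha 2, Beta 7, Gamma 3, Delta 6, Epsilon 4.
Delta gets 7 under Jefferson and 6 under Hamilton.

Jefferson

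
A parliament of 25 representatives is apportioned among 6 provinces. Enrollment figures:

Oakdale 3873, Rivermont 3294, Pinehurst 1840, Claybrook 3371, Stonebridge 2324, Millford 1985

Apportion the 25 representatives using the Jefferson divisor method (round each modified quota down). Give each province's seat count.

Oakdale: 6; Rivermont: 5; Pinehurst: 3; Claybrook: 5; Stonebridge: 3; Millford: 3

Standard divisor 16687/25 ≈ 667.48; standard quotas: Oakdale 5.802, Rivermont 4.935, Pinehurst 2.757, Claybrook 5.050, Stonebridge 3.482, Millford 2.974.
Rounding down gives 5, 4, 2, 5, 3, 2 = 21 seats, so the divisor must be adjusted.
With modified divisor 600: modified quotas Oakdale 6.455, Rivermont 5.490, Pinehurst 3.067, Claybrook 5.618, Stonebridge 3.873, Millford 3.308.
Rounding down: Oakdale 6, Rivermont 5, Pinehurst 3, Claybrook 5, Stonebridge 3, Millford 3 (total 25).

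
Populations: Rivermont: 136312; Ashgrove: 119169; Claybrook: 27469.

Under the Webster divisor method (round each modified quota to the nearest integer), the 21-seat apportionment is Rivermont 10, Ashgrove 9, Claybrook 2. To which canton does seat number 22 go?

Rivermont

Priority for the next seat is population ÷ (current seats + 0.5).
Priorities: Rivermont 12982.095, Ashgrove 12544.105, Claybrook 10987.600.
Highest priority: Rivermont.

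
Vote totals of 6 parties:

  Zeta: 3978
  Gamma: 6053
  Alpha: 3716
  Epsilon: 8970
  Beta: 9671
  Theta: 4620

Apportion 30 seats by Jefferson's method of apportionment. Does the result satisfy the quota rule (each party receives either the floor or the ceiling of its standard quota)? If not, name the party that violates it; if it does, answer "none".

Standard quotas: Zeta 3.225, Gamma 4.907, Alpha 3.012, Epsilon 7.271, Beta 7.840, Theta 3.745.
Jefferson allocation: Zeta 3, Gamma 5, Alpha 3, Epsilon 7, Beta 8, Theta 4.
Every allocation lies between the lower and upper quota.

none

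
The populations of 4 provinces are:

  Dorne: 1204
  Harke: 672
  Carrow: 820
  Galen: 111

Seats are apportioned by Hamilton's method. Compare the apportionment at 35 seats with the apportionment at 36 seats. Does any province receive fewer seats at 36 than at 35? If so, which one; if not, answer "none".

Galen

At 35 seats: Dorne 15, Harke 8, Carrow 10, Galen 2.
At 36 seats: Dorne 15, Harke 9, Carrow 11, Galen 1.
Galen drops from 2 to 1.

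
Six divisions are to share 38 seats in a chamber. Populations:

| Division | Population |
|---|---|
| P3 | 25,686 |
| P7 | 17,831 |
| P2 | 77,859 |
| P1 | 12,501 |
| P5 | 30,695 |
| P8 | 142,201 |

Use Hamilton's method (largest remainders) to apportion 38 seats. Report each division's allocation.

Total 306773; standard divisor 306773/38 ≈ 8072.974.
Standard quotas: P3 3.1817, P7 2.2087, P2 9.6444, P1 1.5485, P5 3.8022, P8 17.6145.
Lower quotas: P3 3, P7 2, P2 9, P1 1, P5 3, P8 17 (sum 35, leaving 3 seats).
Remainders in descending order: P5 0.8022, P2 0.6444, P8 0.6145, P1 0.5485, P7 0.2087, P3 0.1817.
Largest remainders: P5, P2, P8 receive the extra seats.

P3 3; P7 2; P2 10; P1 1; P5 4; P8 18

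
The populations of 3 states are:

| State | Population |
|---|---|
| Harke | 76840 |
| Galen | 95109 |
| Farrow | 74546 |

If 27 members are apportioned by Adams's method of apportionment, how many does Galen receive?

Standard divisor 246495/27 ≈ 9129.444; standard quotas: Harke 8.417, Galen 10.418, Farrow 8.165.
Rounding up gives 9, 11, 9 = 29 seats, so the divisor must be adjusted.
With modified divisor 9560: modified quotas Harke 8.038, Galen 9.949, Farrow 7.798.
Rounding up: Harke 9, Galen 10, Farrow 8 (total 27).
Galen receives 10.

10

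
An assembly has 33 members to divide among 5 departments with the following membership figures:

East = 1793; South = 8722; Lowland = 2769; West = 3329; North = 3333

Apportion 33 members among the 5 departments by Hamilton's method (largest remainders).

The standard divisor is 19946/33 ≈ 604.424.
Standard quotas: East 2.9665, South 14.4303, Lowland 4.5812, West 5.5077, North 5.5143.
Lower quotas: East 2, South 14, Lowland 4, West 5, North 5 (sum 30, leaving 3 seats).
Remainders in descending order: East 0.9665, Lowland 0.5812, North 0.5143, West 0.5077, South 0.4303.
Largest remainders: East, Lowland, North receive the extra seats.

East 3, South 14, Lowland 5, West 5, North 6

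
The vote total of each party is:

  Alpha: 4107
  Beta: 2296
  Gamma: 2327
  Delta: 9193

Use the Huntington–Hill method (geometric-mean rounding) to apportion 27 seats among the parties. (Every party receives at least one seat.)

Alpha 6; Beta 3; Gamma 4; Delta 14

With divisor 667: modified quotas Alpha 6.157, Beta 3.442, Gamma 3.489, Delta 13.783.
Geometric-mean thresholds: Alpha √(6·7)=6.481, Beta √(3·4)=3.464, Gamma √(3·4)=3.464, Delta √(13·14)=13.491.
Each quota rounded against its threshold gives Alpha 6, Beta 3, Gamma 4, Delta 14 (total 27).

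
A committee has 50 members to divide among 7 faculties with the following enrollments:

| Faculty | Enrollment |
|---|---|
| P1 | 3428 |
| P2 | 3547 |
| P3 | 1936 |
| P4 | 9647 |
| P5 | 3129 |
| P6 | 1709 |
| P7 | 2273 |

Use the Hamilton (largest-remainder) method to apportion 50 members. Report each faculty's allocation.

P1=7; P2=7; P3=4; P4=19; P5=6; P6=3; P7=4

Total 25669; standard divisor 25669/50 ≈ 513.38.
Standard quotas: P1 6.6773, P2 6.9091, P3 3.7711, P4 18.7911, P5 6.0949, P6 3.3289, P7 4.4275.
Lower quotas: P1 6, P2 6, P3 3, P4 18, P5 6, P6 3, P7 4 (sum 46, leaving 4 seats).
Remainders in descending order: P2 0.9091, P4 0.7911, P3 0.7711, P1 0.6773, P7 0.4275, P6 0.3289, P5 0.0949.
The surplus seats go to P2, P4, P3, P1.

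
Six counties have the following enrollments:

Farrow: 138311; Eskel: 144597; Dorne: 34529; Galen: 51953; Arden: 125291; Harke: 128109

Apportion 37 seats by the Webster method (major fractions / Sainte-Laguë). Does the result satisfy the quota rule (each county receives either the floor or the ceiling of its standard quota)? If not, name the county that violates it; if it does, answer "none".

none

Standard quotas: Farrow 8.217, Eskel 8.591, Dorne 2.051, Galen 3.087, Arden 7.444, Harke 7.611.
Webster allocation: Farrow 8, Eskel 9, Dorne 2, Galen 3, Arden 7, Harke 8.
Every allocation lies between the lower and upper quota.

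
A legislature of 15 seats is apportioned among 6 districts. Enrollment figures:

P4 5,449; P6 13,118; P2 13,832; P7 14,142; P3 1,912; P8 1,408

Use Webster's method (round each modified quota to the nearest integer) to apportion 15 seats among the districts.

Standard divisor 49861/15 ≈ 3324.067; standard quotas: P4 1.639, P6 3.946, P2 4.161, P7 4.254, P3 0.575, P8 0.424.
Rounding to the nearest integer gives P4 2, P6 4, P2 4, P7 4, P3 1, P8 0 — total 15, matching the house size, so no adjustment is needed.

P4 2, P6 4, P2 4, P7 4, P3 1, P8 0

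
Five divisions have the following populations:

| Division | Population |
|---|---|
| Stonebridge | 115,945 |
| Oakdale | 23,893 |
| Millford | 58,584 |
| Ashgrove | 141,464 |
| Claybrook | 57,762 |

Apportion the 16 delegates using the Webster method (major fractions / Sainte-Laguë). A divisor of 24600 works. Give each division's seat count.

With modified divisor 24600: modified quotas Stonebridge 4.713, Oakdale 0.971, Millford 2.381, Ashgrove 5.751, Claybrook 2.348.
Rounding to the nearest integer: Stonebridge 5, Oakdale 1, Millford 2, Ashgrove 6, Claybrook 2 (total 16).

Stonebridge 5; Oakdale 1; Millford 2; Ashgrove 6; Claybrook 2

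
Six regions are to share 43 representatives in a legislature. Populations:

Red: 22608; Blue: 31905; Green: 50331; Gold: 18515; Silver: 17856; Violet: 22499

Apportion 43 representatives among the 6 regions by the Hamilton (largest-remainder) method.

Red 6, Blue 8, Green 13, Gold 5, Silver 5, Violet 6

The standard divisor is 163714/43 ≈ 3807.302.
Standard quotas: Red 5.9381, Blue 8.3799, Green 13.2196, Gold 4.8630, Silver 4.6899, Violet 5.9094.
Lower quotas: Red 5, Blue 8, Green 13, Gold 4, Silver 4, Violet 5 (sum 39, leaving 4 seats).
Remainders in descending order: Red 0.9381, Violet 0.9094, Gold 0.8630, Silver 0.6899, Blue 0.3799, Green 0.2196.
The surplus seats go to Red, Violet, Gold, Silver.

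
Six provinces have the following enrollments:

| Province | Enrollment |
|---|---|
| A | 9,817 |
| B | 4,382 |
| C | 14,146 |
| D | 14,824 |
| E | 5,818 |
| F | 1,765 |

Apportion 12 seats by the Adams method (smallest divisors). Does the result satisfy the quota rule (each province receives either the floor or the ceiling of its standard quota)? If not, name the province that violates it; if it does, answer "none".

Standard quotas: A 2.321, B 1.036, C 3.345, D 3.505, E 1.376, F 0.417.
Adams allocation: A 2, B 1, C 3, D 3, E 2, F 1.
Every allocation lies between the lower and upper quota.

none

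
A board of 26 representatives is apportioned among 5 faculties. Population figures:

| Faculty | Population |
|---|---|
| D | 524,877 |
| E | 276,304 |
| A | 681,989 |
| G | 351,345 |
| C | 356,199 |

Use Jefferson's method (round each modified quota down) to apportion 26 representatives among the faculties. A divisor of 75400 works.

D 6; E 3; A 9; G 4; C 4

With modified divisor 75400: modified quotas D 6.961, E 3.665, A 9.045, G 4.660, C 4.724.
Rounding down: D 6, E 3, A 9, G 4, C 4 (total 26).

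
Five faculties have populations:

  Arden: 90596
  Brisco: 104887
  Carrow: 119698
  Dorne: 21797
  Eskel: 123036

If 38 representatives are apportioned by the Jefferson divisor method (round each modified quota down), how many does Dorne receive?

1

Standard divisor 460014/38 ≈ 12105.632; standard quotas: Arden 7.484, Brisco 8.664, Carrow 9.888, Dorne 1.801, Eskel 10.164.
Rounding down gives 7, 8, 9, 1, 10 = 35 seats, so the divisor must be adjusted.
With modified divisor 11250: modified quotas Arden 8.053, Brisco 9.323, Carrow 10.640, Dorne 1.938, Eskel 10.937.
Rounding down: Arden 8, Brisco 9, Carrow 10, Dorne 1, Eskel 10 (total 38).
Dorne receives 1.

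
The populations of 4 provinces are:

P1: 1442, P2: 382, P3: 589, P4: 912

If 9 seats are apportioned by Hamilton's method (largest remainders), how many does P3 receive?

The standard divisor is 3325/9 ≈ 369.444.
Standard quotas: P1 3.903, P2 1.034, P3 1.594, P4 2.469.
Lower quotas: P1 3, P2 1, P3 1, P4 2 (sum 7, leaving 2 seats).
Remainders in descending order: P1 0.903, P3 0.594, P4 0.469, P2 0.034.
The surplus seats go to P1, P3.
P3 receives 2.

2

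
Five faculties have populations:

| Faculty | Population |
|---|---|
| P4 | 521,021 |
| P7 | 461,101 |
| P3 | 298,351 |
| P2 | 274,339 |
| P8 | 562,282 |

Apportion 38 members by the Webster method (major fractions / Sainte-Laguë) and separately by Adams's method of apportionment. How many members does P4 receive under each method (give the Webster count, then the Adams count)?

Webster: P4 10, P7 8, P3 5, P2 5, P8 10.
Adams: P4 9, P7 8, P3 6, P2 5, P8 10.
P4 gets 10 under Webster and 9 under Adams.

10 and 9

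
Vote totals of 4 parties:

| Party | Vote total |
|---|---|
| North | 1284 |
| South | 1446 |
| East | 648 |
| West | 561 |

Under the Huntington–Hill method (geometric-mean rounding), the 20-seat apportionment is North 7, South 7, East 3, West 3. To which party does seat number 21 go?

South

Priority for the next seat is population ÷ (√(s·(s+1))).
Priorities: North 171.582, South 193.230, East 187.061, West 161.947.
Highest priority: South.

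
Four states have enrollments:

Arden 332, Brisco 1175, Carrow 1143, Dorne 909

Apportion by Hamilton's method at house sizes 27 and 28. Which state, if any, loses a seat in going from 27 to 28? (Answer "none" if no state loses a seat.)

At 27 seats: Arden 2, Brisco 9, Carrow 9, Dorne 7.
At 28 seats: Arden 3, Brisco 9, Carrow 9, Dorne 7.
No state's allocation decreased.

none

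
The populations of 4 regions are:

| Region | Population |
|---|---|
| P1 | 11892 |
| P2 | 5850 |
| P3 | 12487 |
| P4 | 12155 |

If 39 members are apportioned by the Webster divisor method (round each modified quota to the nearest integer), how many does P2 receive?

5

Standard divisor 42384/39 ≈ 1086.769; standard quotas: P1 10.943, P2 5.383, P3 11.490, P4 11.185.
Rounding to the nearest integer gives 11, 5, 11, 11 = 38 seats, so the divisor must be adjusted.
With modified divisor 1070: modified quotas P1 11.114, P2 5.467, P3 11.670, P4 11.360.
Rounding to the nearest integer: P1 11, P2 5, P3 12, P4 11 (total 39).
P2 receives 5.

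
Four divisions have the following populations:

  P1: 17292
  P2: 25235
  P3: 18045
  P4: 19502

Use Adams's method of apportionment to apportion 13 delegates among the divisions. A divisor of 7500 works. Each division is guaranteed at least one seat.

With modified divisor 7500: modified quotas P1 2.306, P2 3.365, P3 2.406, P4 2.600.
Rounding up: P1 3, P2 4, P3 3, P4 3 (total 13).

P1 3; P2 4; P3 3; P4 3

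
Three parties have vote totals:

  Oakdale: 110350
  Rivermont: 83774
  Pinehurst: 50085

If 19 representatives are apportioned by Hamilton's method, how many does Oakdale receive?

9

The standard divisor is 244209/19 ≈ 12853.105.
Standard quotas: Oakdale 8.5855, Rivermont 6.5178, Pinehurst 3.8967.
Lower quotas: Oakdale 8, Rivermont 6, Pinehurst 3 (sum 17, leaving 2 seats).
Remainders in descending order: Pinehurst 0.8967, Oakdale 0.5855, Rivermont 0.5178.
Largest remainders: Pinehurst, Oakdale receive the extra seats.
Oakdale receives 9.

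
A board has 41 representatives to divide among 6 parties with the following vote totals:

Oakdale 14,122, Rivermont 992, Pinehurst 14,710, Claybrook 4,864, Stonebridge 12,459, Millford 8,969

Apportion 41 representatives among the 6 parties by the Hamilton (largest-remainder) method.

Oakdale 10, Rivermont 1, Pinehurst 11, Claybrook 4, Stonebridge 9, Millford 6

Standard divisor: 56116 ÷ 41 ≈ 1368.683.
Standard quotas: Oakdale 10.3179, Rivermont 0.7248, Pinehurst 10.7476, Claybrook 3.5538, Stonebridge 9.1029, Millford 6.5530.
Lower quotas: Oakdale 10, Rivermont 0, Pinehurst 10, Claybrook 3, Stonebridge 9, Millford 6 (sum 38, leaving 3 seats).
Remainders in descending order: Pinehurst 0.7476, Rivermont 0.7248, Claybrook 0.5538, Millford 0.5530, Oakdale 0.3179, Stonebridge 0.1029.
Largest remainders: Pinehurst, Rivermont, Claybrook receive the extra seats.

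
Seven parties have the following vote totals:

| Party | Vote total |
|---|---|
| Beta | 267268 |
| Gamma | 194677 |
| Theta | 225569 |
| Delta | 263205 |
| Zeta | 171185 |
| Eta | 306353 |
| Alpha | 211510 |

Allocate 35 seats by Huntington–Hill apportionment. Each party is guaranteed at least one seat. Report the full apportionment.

Beta=6, Gamma=4, Theta=5, Delta=6, Zeta=4, Eta=6, Alpha=4

With divisor 47675: modified quotas Beta 5.606, Gamma 4.083, Theta 4.731, Delta 5.521, Zeta 3.591, Eta 6.426, Alpha 4.436.
Geometric-mean thresholds: Beta √(5·6)=5.477, Gamma √(4·5)=4.472, Theta √(4·5)=4.472, Delta √(5·6)=5.477, Zeta √(3·4)=3.464, Eta √(6·7)=6.481, Alpha √(4·5)=4.472.
Each quota rounded against its threshold gives Beta 6, Gamma 4, Theta 5, Delta 6, Zeta 4, Eta 6, Alpha 4 (total 35).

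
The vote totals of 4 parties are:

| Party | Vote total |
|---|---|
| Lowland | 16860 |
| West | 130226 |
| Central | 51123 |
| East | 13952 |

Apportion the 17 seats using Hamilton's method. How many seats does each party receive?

Total 212161; standard divisor 212161/17 ≈ 12480.059.
Standard quotas: Lowland 1.3510, West 10.4347, Central 4.0964, East 1.1179.
Lower quotas: Lowland 1, West 10, Central 4, East 1 (sum 16, leaving 1 seat).
Remainders in descending order: West 0.4347, Lowland 0.3510, East 0.1179, Central 0.0964.
Largest remainder: West receives the extra seat.

Lowland 1, West 11, Central 4, East 1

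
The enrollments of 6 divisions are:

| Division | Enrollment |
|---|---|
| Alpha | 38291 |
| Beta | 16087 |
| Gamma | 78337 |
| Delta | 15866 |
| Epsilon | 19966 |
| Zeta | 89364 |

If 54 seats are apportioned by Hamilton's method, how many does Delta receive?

Total 257911; standard divisor 257911/54 ≈ 4776.13.
Standard quotas: Alpha 8.0172, Beta 3.3682, Gamma 16.4018, Delta 3.3219, Epsilon 4.1804, Zeta 18.7105.
Lower quotas: Alpha 8, Beta 3, Gamma 16, Delta 3, Epsilon 4, Zeta 18 (sum 52, leaving 2 seats).
Remainders in descending order: Zeta 0.7105, Gamma 0.4018, Beta 0.3682, Delta 0.3219, Epsilon 0.1804, Alpha 0.0172.
The surplus seats go to Zeta, Gamma.
Delta receives 3.

3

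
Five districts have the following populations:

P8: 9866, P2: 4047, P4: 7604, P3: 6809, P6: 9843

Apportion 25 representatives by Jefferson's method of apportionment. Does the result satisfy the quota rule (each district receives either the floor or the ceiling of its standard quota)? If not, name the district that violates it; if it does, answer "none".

Standard quotas: P8 6.462, P2 2.651, P4 4.980, P3 4.460, P6 6.447.
Jefferson allocation: P8 7, P2 2, P4 5, P3 4, P6 7.
Every allocation lies between the lower and upper quota.

none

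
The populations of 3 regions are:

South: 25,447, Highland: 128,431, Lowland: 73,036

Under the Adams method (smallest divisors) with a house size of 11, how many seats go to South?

Standard divisor 226914/11 ≈ 20628.545; standard quotas: South 1.234, Highland 6.226, Lowland 3.541.
Rounding up gives 2, 7, 4 = 13 seats, so the divisor must be adjusted.
With modified divisor 24900: modified quotas South 1.022, Highland 5.158, Lowland 2.933.
Rounding up: South 2, Highland 6, Lowland 3 (total 11).
South receives 2.

2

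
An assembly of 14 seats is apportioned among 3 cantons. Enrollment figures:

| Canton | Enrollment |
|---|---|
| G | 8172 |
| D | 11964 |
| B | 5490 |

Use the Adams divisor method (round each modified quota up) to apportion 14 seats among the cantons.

Standard divisor 25626/14 ≈ 1830.429; standard quotas: G 4.465, D 6.536, B 2.999.
Rounding up gives 5, 7, 3 = 15 seats, so the divisor must be adjusted.
With modified divisor 2020: modified quotas G 4.046, D 5.923, B 2.718.
Rounding up: G 5, D 6, B 3 (total 14).

G=5, D=6, B=3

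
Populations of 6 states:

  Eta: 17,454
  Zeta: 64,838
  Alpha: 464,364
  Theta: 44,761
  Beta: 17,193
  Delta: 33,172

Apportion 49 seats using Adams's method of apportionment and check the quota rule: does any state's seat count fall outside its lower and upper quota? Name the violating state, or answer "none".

Standard quotas: Eta 1.333, Zeta 4.950, Alpha 35.454, Theta 3.417, Beta 1.313, Delta 2.533.
Adams allocation: Eta 2, Zeta 5, Alpha 33, Theta 4, Beta 2, Delta 3.
Alpha has quota 35.454 (lower 35, upper 36) but receives 33 — outside the quota interval.

Alpha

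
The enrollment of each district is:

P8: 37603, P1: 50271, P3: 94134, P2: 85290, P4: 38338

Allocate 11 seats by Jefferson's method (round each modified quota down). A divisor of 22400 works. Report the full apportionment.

P8 1, P1 2, P3 4, P2 3, P4 1

With modified divisor 22400: modified quotas P8 1.679, P1 2.244, P3 4.202, P2 3.808, P4 1.712.
Rounding down: P8 1, P1 2, P3 4, P2 3, P4 1 (total 11).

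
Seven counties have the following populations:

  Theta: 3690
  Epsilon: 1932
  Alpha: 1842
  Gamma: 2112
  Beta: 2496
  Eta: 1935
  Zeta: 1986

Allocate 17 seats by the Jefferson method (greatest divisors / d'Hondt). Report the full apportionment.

Theta=4, Epsilon=2, Alpha=2, Gamma=2, Beta=3, Eta=2, Zeta=2

Standard divisor 15993/17 ≈ 940.765; standard quotas: Theta 3.922, Epsilon 2.054, Alpha 1.958, Gamma 2.245, Beta 2.653, Eta 2.057, Zeta 2.111.
Rounding down gives 3, 2, 1, 2, 2, 2, 2 = 14 seats, so the divisor must be adjusted.
With modified divisor 800: modified quotas Theta 4.612, Epsilon 2.415, Alpha 2.303, Gamma 2.640, Beta 3.120, Eta 2.419, Zeta 2.482.
Rounding down: Theta 4, Epsilon 2, Alpha 2, Gamma 2, Beta 3, Eta 2, Zeta 2 (total 17).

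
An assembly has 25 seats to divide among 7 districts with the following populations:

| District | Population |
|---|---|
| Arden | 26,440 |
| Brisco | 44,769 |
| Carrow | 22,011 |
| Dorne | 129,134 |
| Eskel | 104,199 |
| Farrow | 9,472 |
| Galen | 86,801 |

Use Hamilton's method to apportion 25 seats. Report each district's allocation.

Standard divisor: 422826 ÷ 25 ≈ 16913.04.
Standard quotas: Arden 1.5633, Brisco 2.6470, Carrow 1.3014, Dorne 7.6352, Eskel 6.1609, Farrow 0.5600, Galen 5.1322.
Lower quotas: Arden 1, Brisco 2, Carrow 1, Dorne 7, Eskel 6, Farrow 0, Galen 5 (sum 22, leaving 3 seats).
Remainders in descending order: Brisco 0.6470, Dorne 0.6352, Arden 0.5633, Farrow 0.5600, Carrow 0.3014, Eskel 0.1609, Galen 0.1322.
The surplus seats go to Brisco, Dorne, Arden.

Arden 2, Brisco 3, Carrow 1, Dorne 8, Eskel 6, Farrow 0, Galen 5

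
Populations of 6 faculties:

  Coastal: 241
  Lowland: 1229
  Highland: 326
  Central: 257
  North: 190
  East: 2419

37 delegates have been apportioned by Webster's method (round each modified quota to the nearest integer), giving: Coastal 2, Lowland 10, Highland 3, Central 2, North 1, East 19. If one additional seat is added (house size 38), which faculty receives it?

Priority for the next seat is population ÷ (current seats + 0.5).
Priorities: Coastal 96.400, Lowland 117.048, Highland 93.143, Central 102.800, North 126.667, East 124.051.
Highest priority: North.

North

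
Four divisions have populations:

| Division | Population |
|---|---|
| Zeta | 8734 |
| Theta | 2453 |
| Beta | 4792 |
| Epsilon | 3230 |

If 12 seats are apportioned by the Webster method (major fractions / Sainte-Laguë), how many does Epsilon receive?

2

Standard divisor 19209/12 ≈ 1600.75; standard quotas: Zeta 5.456, Theta 1.532, Beta 2.994, Epsilon 2.018.
Rounding to the nearest integer gives Zeta 5, Theta 2, Beta 3, Epsilon 2 — total 12, matching the house size, so no adjustment is needed.
Epsilon receives 2.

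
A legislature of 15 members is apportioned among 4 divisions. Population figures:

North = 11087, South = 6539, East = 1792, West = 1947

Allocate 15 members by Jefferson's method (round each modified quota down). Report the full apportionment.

Standard divisor 21365/15 ≈ 1424.333; standard quotas: North 7.784, South 4.591, East 1.258, West 1.367.
Rounding down gives 7, 4, 1, 1 = 13 seats, so the divisor must be adjusted.
With modified divisor 1300: modified quotas North 8.528, South 5.030, East 1.378, West 1.498.
Rounding down: North 8, South 5, East 1, West 1 (total 15).

North: 8; South: 5; East: 1; West: 1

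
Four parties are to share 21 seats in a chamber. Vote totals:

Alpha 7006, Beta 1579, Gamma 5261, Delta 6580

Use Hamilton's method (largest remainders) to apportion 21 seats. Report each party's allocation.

Alpha=7, Beta=2, Gamma=5, Delta=7

Standard divisor: 20426 ÷ 21 ≈ 972.667.
Standard quotas: Alpha 7.2029, Beta 1.6234, Gamma 5.4088, Delta 6.7649.
Lower quotas: Alpha 7, Beta 1, Gamma 5, Delta 6 (sum 19, leaving 2 seats).
Remainders in descending order: Delta 0.7649, Beta 0.6234, Gamma 0.4088, Alpha 0.2029.
Largest remainders: Delta, Beta receive the extra seats.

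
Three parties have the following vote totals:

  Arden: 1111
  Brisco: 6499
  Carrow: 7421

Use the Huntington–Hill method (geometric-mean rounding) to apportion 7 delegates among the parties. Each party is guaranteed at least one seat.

Arden 1, Brisco 3, Carrow 3

With divisor 2398: modified quotas Arden 0.463, Brisco 2.710, Carrow 3.095.
Geometric-mean thresholds: Arden (min 1), Brisco √(2·3)=2.449, Carrow √(3·4)=3.464.
Each quota rounded against its threshold gives Arden 1, Brisco 3, Carrow 3 (total 7).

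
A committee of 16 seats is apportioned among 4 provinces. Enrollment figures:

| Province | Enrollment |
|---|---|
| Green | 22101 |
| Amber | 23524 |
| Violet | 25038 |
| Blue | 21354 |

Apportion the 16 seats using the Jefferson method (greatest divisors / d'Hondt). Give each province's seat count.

Green=4; Amber=4; Violet=4; Blue=4

Standard divisor 92017/16 ≈ 5751.062; standard quotas: Green 3.843, Amber 4.090, Violet 4.354, Blue 3.713.
Rounding down gives 3, 4, 4, 3 = 14 seats, so the divisor must be adjusted.
With modified divisor 5200: modified quotas Green 4.250, Amber 4.524, Violet 4.815, Blue 4.107.
Rounding down: Green 4, Amber 4, Violet 4, Blue 4 (total 16).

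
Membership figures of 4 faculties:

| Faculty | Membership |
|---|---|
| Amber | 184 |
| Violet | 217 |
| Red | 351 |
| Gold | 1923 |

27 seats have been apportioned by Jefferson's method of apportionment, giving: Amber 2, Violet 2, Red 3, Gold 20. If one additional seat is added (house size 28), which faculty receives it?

Priority for the next seat is population ÷ (current seats + 1).
Priorities: Amber 61.333, Violet 72.333, Red 87.750, Gold 91.571.
Highest priority: Gold.

Gold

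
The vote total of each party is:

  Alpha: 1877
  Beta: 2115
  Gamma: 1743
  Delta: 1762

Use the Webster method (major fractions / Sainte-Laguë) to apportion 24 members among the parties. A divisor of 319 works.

With modified divisor 319: modified quotas Alpha 5.884, Beta 6.630, Gamma 5.464, Delta 5.524.
Rounding to the nearest integer: Alpha 6, Beta 7, Gamma 5, Delta 6 (total 24).

Alpha 6, Beta 7, Gamma 5, Delta 6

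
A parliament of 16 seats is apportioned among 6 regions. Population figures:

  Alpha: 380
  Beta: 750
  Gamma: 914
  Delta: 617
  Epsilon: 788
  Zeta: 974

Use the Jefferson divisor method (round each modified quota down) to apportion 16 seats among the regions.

Standard divisor 4423/16 ≈ 276.438; standard quotas: Alpha 1.375, Beta 2.713, Gamma 3.306, Delta 2.232, Epsilon 2.851, Zeta 3.523.
Rounding down gives 1, 2, 3, 2, 2, 3 = 13 seats, so the divisor must be adjusted.
With modified divisor 240: modified quotas Alpha 1.583, Beta 3.125, Gamma 3.808, Delta 2.571, Epsilon 3.283, Zeta 4.058.
Rounding down: Alpha 1, Beta 3, Gamma 3, Delta 2, Epsilon 3, Zeta 4 (total 16).

Alpha 1, Beta 3, Gamma 3, Delta 2, Epsilon 3, Zeta 4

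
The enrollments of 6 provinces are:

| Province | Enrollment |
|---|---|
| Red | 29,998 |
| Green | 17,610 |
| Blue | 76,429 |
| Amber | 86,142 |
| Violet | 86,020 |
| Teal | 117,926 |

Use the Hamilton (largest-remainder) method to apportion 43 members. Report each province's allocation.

Red=3; Green=2; Blue=8; Amber=9; Violet=9; Teal=12

Standard divisor: 414125 ÷ 43 ≈ 9630.814.
Standard quotas: Red 3.1148, Green 1.8285, Blue 7.9359, Amber 8.9444, Violet 8.9317, Teal 12.2447.
Lower quotas: Red 3, Green 1, Blue 7, Amber 8, Violet 8, Teal 12 (sum 39, leaving 4 seats).
Remainders in descending order: Amber 0.9444, Blue 0.9359, Violet 0.9317, Green 0.8285, Teal 0.2447, Red 0.1148.
Largest remainders: Amber, Blue, Violet, Green receive the extra seats.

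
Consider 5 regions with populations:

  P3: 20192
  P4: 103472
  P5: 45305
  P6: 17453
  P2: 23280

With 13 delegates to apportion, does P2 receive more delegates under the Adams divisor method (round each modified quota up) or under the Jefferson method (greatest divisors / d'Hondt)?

Adams

Adams: P3 1, P4 6, P5 3, P6 1, P2 2.
Jefferson: P3 1, P4 7, P5 3, P6 1, P2 1.
P2 gets 2 under Adams and 1 under Jefferson.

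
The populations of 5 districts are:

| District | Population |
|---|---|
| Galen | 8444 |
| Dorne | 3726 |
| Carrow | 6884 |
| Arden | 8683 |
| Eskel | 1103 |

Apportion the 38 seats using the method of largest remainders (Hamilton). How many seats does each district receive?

Galen=11, Dorne=5, Carrow=9, Arden=11, Eskel=2

Total 28840; standard divisor 28840/38 ≈ 758.947.
Standard quotas: Galen 11.1259, Dorne 4.9094, Carrow 9.0705, Arden 11.4408, Eskel 1.4533.
Lower quotas: Galen 11, Dorne 4, Carrow 9, Arden 11, Eskel 1 (sum 36, leaving 2 seats).
Remainders in descending order: Dorne 0.9094, Eskel 0.4533, Arden 0.4408, Galen 0.1259, Carrow 0.0705.
The surplus seats go to Dorne, Eskel.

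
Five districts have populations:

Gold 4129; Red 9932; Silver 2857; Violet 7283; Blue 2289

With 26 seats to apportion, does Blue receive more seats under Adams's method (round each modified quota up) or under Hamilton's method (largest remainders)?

Adams: Gold 4, Red 9, Silver 3, Violet 7, Blue 3.
Hamilton: Gold 4, Red 10, Silver 3, Violet 7, Blue 2.
Blue gets 3 under Adams and 2 under Hamilton.

Adams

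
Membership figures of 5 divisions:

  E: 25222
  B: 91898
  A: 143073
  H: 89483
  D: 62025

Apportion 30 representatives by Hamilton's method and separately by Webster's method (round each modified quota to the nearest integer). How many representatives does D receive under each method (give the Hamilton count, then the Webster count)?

4 and 5

Hamilton: E 2, B 7, A 10, H 7, D 4.
Webster: E 2, B 7, A 10, H 6, D 5.
D gets 4 under Hamilton and 5 under Webster.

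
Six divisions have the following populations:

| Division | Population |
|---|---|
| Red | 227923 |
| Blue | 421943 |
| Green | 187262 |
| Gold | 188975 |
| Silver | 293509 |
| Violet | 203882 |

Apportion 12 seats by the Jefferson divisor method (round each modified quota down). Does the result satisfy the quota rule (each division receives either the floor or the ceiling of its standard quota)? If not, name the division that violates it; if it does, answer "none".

none

Standard quotas: Red 1.795, Blue 3.323, Green 1.475, Gold 1.488, Silver 2.312, Violet 1.606.
Jefferson allocation: Red 2, Blue 4, Green 1, Gold 1, Silver 2, Violet 2.
Every allocation lies between the lower and upper quota.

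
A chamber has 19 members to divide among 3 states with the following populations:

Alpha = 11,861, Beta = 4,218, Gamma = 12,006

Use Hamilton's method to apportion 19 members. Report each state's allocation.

Alpha 8, Beta 3, Gamma 8

Total 28085; standard divisor 28085/19 ≈ 1478.158.
Standard quotas: Alpha 8.0242, Beta 2.8536, Gamma 8.1223.
Lower quotas: Alpha 8, Beta 2, Gamma 8 (sum 18, leaving 1 seat).
Remainders in descending order: Beta 0.8536, Gamma 0.1223, Alpha 0.0242.
The surplus seat goes to Beta.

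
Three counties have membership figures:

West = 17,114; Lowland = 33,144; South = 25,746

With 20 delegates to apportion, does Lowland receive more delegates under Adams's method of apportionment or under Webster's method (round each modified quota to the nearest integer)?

Adams: West 5, Lowland 8, South 7.
Webster: West 4, Lowland 9, South 7.
Lowland gets 8 under Adams and 9 under Webster.

Webster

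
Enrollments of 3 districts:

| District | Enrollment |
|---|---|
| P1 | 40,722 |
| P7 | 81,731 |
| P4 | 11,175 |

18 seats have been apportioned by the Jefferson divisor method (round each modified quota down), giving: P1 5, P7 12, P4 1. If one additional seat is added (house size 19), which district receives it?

P1

Priority for the next seat is population ÷ (current seats + 1).
Priorities: P1 6787.000, P7 6287.000, P4 5587.500.
Highest priority: P1.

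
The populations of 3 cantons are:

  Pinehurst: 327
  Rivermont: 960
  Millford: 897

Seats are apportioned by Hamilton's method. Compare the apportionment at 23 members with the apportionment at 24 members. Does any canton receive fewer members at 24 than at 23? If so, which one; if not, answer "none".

none

At 23 seats: Pinehurst 3, Rivermont 10, Millford 10.
At 24 seats: Pinehurst 4, Rivermont 10, Millford 10.
No canton's allocation decreased.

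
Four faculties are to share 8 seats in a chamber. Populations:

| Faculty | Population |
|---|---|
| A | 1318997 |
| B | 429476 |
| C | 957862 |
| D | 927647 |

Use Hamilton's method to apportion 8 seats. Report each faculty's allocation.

A: 3, B: 1, C: 2, D: 2

Standard divisor: 3633982 ÷ 8 ≈ 454247.75.
Standard quotas: A 2.9037, B 0.9455, C 2.1087, D 2.0422.
Lower quotas: A 2, B 0, C 2, D 2 (sum 6, leaving 2 seats).
Remainders in descending order: B 0.9455, A 0.9037, C 0.1087, D 0.0422.
The surplus seats go to B, A.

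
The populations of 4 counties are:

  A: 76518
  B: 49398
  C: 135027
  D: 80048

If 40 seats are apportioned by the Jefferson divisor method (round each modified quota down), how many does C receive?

Standard divisor 340991/40 ≈ 8524.775; standard quotas: A 8.976, B 5.795, C 15.839, D 9.390.
Rounding down gives 8, 5, 15, 9 = 37 seats, so the divisor must be adjusted.
With modified divisor 8100: modified quotas A 9.447, B 6.099, C 16.670, D 9.882.
Rounding down: A 9, B 6, C 16, D 9 (total 40).
C receives 16.

16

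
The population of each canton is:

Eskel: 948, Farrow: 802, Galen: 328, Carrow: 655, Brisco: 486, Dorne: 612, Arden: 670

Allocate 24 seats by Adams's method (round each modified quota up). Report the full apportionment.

Standard divisor 4501/24 ≈ 187.542; standard quotas: Eskel 5.055, Farrow 4.276, Galen 1.749, Carrow 3.493, Brisco 2.591, Dorne 3.263, Arden 3.573.
Rounding up gives 6, 5, 2, 4, 3, 4, 4 = 28 seats, so the divisor must be adjusted.
With modified divisor 220: modified quotas Eskel 4.309, Farrow 3.645, Galen 1.491, Carrow 2.977, Brisco 2.209, Dorne 2.782, Arden 3.045.
Rounding up: Eskel 5, Farrow 4, Galen 2, Carrow 3, Brisco 3, Dorne 3, Arden 4 (total 24).

Eskel: 5; Farrow: 4; Galen: 2; Carrow: 3; Brisco: 3; Dorne: 3; Arden: 4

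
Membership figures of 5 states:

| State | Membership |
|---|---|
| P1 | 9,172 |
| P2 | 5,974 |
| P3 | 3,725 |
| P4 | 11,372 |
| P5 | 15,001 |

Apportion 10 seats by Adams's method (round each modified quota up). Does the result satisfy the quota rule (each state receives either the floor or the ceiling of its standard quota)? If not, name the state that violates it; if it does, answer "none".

none

Standard quotas: P1 2.027, P2 1.320, P3 0.823, P4 2.513, P5 3.316.
Adams allocation: P1 2, P2 2, P3 1, P4 2, P5 3.
Every allocation lies between the lower and upper quota.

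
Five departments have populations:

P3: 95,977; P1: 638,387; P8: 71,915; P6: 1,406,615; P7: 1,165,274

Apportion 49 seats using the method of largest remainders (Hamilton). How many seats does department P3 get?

The standard divisor is 3378168/49 ≈ 68942.204.
Standard quotas: P3 1.3921, P1 9.2597, P8 1.0431, P6 20.4028, P7 16.9022.
Lower quotas: P3 1, P1 9, P8 1, P6 20, P7 16 (sum 47, leaving 2 seats).
Remainders in descending order: P7 0.9022, P6 0.4028, P3 0.3921, P1 0.2597, P8 0.0431.
Largest remainders: P7, P6 receive the extra seats.
P3 receives 1.

1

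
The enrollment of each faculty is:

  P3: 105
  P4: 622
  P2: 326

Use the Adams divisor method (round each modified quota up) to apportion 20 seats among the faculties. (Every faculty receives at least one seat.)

Standard divisor 1053/20 ≈ 52.65; standard quotas: P3 1.994, P4 11.814, P2 6.192.
Rounding up gives 2, 12, 7 = 21 seats, so the divisor must be adjusted.
With modified divisor 55: modified quotas P3 1.909, P4 11.309, P2 5.927.
Rounding up: P3 2, P4 12, P2 6 (total 20).

P3=2, P4=12, P2=6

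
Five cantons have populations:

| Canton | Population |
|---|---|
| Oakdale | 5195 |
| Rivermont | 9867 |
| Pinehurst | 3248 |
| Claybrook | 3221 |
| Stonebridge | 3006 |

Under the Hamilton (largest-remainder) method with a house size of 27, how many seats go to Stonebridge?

3

Standard divisor: 24537 ÷ 27 ≈ 908.778.
Standard quotas: Oakdale 5.7165, Rivermont 10.8574, Pinehurst 3.5740, Claybrook 3.5443, Stonebridge 3.3077.
Lower quotas: Oakdale 5, Rivermont 10, Pinehurst 3, Claybrook 3, Stonebridge 3 (sum 24, leaving 3 seats).
Remainders in descending order: Rivermont 0.8574, Oakdale 0.7165, Pinehurst 0.5740, Claybrook 0.5443, Stonebridge 0.3077.
Largest remainders: Rivermont, Oakdale, Pinehurst receive the extra seats.
Stonebridge receives 3.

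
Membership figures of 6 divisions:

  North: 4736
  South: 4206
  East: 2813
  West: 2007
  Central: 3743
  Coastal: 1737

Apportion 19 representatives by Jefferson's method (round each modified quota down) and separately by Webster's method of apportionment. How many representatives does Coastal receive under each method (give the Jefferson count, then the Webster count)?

Jefferson: North 5, South 4, East 3, West 2, Central 4, Coastal 1.
Webster: North 4, South 4, East 3, West 2, Central 4, Coastal 2.
Coastal gets 1 under Jefferson and 2 under Webster.

1 and 2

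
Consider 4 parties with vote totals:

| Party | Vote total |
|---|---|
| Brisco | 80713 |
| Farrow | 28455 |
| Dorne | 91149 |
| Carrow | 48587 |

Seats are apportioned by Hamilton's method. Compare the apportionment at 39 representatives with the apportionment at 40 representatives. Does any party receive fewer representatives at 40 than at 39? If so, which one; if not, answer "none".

At 39 seats: Brisco 13, Farrow 4, Dorne 14, Carrow 8.
At 40 seats: Brisco 13, Farrow 4, Dorne 15, Carrow 8.
No party's allocation decreased.

none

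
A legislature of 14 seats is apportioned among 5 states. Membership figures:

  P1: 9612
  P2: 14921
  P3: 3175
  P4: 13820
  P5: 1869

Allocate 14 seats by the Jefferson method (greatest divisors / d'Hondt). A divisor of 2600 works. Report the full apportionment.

With modified divisor 2600: modified quotas P1 3.697, P2 5.739, P3 1.221, P4 5.315, P5 0.719.
Rounding down: P1 3, P2 5, P3 1, P4 5, P5 0 (total 14).

P1=3, P2=5, P3=1, P4=5, P5=0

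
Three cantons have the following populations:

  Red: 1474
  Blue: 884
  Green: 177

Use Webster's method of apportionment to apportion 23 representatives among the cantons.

Standard divisor 2535/23 ≈ 110.217; standard quotas: Red 13.374, Blue 8.021, Green 1.606.
Rounding to the nearest integer gives Red 13, Blue 8, Green 2 — total 23, matching the house size, so no adjustment is needed.

Red 13; Blue 8; Green 2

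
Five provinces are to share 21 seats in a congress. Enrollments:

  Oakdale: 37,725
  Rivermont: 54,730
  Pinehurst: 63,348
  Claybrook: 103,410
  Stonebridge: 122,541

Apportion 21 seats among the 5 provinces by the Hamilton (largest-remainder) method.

Oakdale: 2; Rivermont: 3; Pinehurst: 3; Claybrook: 6; Stonebridge: 7

The standard divisor is 381754/21 ≈ 18178.762.
Standard quotas: Oakdale 2.0752, Rivermont 3.0107, Pinehurst 3.4847, Claybrook 5.6885, Stonebridge 6.7409.
Lower quotas: Oakdale 2, Rivermont 3, Pinehurst 3, Claybrook 5, Stonebridge 6 (sum 19, leaving 2 seats).
Remainders in descending order: Stonebridge 0.7409, Claybrook 0.6885, Pinehurst 0.4847, Oakdale 0.0752, Rivermont 0.0107.
The surplus seats go to Stonebridge, Claybrook.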